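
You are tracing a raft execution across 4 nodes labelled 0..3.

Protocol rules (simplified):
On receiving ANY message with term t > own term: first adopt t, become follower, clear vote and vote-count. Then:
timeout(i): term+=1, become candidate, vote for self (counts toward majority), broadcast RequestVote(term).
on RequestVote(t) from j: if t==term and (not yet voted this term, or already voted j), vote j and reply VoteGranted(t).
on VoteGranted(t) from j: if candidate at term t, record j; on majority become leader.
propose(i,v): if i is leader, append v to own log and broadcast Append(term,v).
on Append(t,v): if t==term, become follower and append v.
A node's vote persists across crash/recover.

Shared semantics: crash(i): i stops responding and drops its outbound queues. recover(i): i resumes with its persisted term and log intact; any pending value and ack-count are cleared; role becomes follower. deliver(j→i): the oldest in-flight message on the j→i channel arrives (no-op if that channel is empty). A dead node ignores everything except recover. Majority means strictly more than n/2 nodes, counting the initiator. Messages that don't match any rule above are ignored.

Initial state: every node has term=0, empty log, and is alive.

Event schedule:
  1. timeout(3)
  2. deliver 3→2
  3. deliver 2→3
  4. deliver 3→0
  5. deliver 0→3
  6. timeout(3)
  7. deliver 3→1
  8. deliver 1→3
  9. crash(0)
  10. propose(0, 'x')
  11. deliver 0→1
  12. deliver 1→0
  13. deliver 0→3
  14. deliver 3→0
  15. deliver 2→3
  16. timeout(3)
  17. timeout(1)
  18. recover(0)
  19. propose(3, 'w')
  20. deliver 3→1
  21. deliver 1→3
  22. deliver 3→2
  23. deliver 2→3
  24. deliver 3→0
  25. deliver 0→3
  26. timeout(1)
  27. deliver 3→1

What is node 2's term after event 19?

1

[1] timeout(3) → N3(cand t1 [-])
[2] deliver 3→2 → N2(foll t1 [-])
[3] deliver 2→3 → ∅
[4] deliver 3→0 → N0(foll t1 [-])
[5] deliver 0→3 → N3(lead t1 [-])
[6] timeout(3) → N3(cand t2 [-])
[7] deliver 3→1 → N1(foll t1 [-])
[8] deliver 1→3 → ∅
[9] crash(0) → N0(✗foll t1 [-])
[10] propose(0,'x') → ∅
[11] deliver 0→1 → ∅
[12] deliver 1→0 → ∅
[13] deliver 0→3 → ∅
[14] deliver 3→0 → ∅
[15] deliver 2→3 → ∅
[16] timeout(3) → N3(cand t3 [-])
[17] timeout(1) → N1(cand t2 [-])
[18] recover(0) → N0(foll t1 [-])
[19] propose(3,'w') → ∅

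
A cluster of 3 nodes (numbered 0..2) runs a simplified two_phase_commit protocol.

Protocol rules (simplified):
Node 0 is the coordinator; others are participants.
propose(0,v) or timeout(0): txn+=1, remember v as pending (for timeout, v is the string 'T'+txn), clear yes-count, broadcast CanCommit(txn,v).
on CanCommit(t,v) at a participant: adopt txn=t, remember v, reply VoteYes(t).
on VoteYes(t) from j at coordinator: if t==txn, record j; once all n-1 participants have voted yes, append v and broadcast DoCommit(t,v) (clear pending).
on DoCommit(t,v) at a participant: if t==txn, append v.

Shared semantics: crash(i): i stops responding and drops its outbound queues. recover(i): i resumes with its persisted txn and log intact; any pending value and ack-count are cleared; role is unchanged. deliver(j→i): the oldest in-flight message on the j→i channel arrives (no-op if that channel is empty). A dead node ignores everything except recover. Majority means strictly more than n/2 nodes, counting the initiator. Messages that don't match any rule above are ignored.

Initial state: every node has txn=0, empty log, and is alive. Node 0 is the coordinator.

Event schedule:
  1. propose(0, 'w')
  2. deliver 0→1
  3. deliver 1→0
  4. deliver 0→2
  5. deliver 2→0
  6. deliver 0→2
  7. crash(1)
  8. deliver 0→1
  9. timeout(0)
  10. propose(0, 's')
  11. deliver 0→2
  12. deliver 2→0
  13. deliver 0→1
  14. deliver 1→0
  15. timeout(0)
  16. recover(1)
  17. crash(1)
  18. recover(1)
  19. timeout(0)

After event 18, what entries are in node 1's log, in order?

step 1 propose(0,'w'): 0={coor,t=1,log=-}
step 2 deliver 0→1: 1={part,t=1,log=-}
step 3 deliver 1→0: —
step 4 deliver 0→2: 2={part,t=1,log=-}
step 5 deliver 2→0: 0={coor,t=1,log=w}
step 6 deliver 0→2: 2={part,t=1,log=w}
step 7 crash(1): 1={✗part,t=1,log=-}
step 8 deliver 0→1: —
step 9 timeout(0): 0={coor,t=2,log=w}
step 10 propose(0,'s'): 0={coor,t=3,log=w}
step 11 deliver 0→2: 2={part,t=2,log=w}
step 12 deliver 2→0: —
step 13 deliver 0→1: —
step 14 deliver 1→0: —
step 15 timeout(0): 0={coor,t=4,log=w}
step 16 recover(1): 1={part,t=1,log=-}
step 17 crash(1): 1={✗part,t=1,log=-}
step 18 recover(1): 1={part,t=1,log=-}

empty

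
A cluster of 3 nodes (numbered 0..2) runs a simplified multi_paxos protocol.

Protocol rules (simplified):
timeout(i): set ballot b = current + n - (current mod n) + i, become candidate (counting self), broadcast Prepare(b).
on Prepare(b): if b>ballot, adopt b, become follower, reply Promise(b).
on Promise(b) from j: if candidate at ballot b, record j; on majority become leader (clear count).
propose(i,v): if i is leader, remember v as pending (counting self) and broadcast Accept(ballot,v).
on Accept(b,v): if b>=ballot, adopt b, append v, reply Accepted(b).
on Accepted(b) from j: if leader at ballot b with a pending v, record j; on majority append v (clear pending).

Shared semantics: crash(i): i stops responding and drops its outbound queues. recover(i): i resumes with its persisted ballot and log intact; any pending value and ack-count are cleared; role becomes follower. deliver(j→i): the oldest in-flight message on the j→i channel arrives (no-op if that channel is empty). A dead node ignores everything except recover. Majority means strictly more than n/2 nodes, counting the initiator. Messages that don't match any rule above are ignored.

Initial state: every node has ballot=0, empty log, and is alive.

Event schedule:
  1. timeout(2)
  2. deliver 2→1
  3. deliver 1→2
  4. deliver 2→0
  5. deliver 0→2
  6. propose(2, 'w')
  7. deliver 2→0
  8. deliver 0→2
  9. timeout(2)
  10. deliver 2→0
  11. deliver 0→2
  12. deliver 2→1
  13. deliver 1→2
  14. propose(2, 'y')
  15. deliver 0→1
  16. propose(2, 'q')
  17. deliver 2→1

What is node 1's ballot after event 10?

5

[1] timeout(2) → N2(cand b5 [-])
[2] deliver 2→1 → N1(foll b5 [-])
[3] deliver 1→2 → N2(lead b5 [-])
[4] deliver 2→0 → N0(foll b5 [-])
[5] deliver 0→2 → ∅
[6] propose(2,'w') → ∅
[7] deliver 2→0 → N0(foll b5 [w])
[8] deliver 0→2 → N2(lead b5 [w])
[9] timeout(2) → N2(cand b8 [w])
[10] deliver 2→0 → N0(foll b8 [w])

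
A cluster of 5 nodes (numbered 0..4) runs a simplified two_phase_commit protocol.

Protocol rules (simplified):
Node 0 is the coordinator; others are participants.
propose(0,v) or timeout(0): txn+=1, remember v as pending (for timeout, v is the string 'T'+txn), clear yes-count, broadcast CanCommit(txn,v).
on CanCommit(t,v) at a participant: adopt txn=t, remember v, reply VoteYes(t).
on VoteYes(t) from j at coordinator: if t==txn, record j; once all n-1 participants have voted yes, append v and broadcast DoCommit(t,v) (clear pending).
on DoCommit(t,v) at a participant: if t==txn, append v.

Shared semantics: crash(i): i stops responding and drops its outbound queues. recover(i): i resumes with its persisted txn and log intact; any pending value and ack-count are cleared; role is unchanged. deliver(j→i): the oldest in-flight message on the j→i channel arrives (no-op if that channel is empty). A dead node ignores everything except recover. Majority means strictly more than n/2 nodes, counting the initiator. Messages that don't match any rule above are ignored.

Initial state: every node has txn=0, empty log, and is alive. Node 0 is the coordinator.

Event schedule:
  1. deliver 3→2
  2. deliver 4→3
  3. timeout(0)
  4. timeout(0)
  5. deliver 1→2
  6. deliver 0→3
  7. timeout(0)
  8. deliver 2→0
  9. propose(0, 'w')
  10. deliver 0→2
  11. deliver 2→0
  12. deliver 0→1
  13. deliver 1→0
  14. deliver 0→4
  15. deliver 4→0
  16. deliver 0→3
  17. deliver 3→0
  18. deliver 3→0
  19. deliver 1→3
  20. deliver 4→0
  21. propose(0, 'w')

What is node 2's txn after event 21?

1

[1] deliver 3→2 → ∅
[2] deliver 4→3 → ∅
[3] timeout(0) → N0(coor t1 [-])
[4] timeout(0) → N0(coor t2 [-])
[5] deliver 1→2 → ∅
[6] deliver 0→3 → N3(part t1 [-])
[7] timeout(0) → N0(coor t3 [-])
[8] deliver 2→0 → ∅
[9] propose(0,'w') → N0(coor t4 [-])
[10] deliver 0→2 → N2(part t1 [-])
[11] deliver 2→0 → ∅
[12] deliver 0→1 → N1(part t1 [-])
[13] deliver 1→0 → ∅
[14] deliver 0→4 → N4(part t1 [-])
[15] deliver 4→0 → ∅
[16] deliver 0→3 → N3(part t2 [-])
[17] deliver 3→0 → ∅
[18] deliver 3→0 → ∅
[19] deliver 1→3 → ∅
[20] deliver 4→0 → ∅
[21] propose(0,'w') → N0(coor t5 [-])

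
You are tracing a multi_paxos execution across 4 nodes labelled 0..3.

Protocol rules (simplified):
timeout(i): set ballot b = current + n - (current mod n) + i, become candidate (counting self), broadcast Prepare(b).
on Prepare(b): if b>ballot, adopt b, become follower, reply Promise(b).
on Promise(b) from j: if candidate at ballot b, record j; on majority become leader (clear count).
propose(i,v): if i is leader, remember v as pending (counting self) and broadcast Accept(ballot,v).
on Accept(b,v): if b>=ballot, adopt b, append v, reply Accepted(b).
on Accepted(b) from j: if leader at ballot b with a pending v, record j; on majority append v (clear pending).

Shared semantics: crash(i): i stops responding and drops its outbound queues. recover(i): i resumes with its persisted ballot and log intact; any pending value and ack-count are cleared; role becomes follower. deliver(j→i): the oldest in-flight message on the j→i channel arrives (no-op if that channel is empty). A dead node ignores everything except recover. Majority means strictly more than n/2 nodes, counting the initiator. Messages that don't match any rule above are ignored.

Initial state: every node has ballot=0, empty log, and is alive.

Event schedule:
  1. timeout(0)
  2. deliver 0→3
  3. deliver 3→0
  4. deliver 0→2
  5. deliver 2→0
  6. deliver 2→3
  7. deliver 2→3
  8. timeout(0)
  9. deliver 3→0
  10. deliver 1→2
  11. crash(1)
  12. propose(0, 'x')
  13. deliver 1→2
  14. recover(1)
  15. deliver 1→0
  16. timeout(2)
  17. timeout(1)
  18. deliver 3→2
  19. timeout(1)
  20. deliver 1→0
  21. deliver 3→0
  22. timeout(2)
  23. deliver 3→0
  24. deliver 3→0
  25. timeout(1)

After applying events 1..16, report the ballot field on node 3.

[1] timeout(0) → N0(cand b4 [-])
[2] deliver 0→3 → N3(foll b4 [-])
[3] deliver 3→0 → ∅
[4] deliver 0→2 → N2(foll b4 [-])
[5] deliver 2→0 → N0(lead b4 [-])
[6] deliver 2→3 → ∅
[7] deliver 2→3 → ∅
[8] timeout(0) → N0(cand b8 [-])
[9] deliver 3→0 → ∅
[10] deliver 1→2 → ∅
[11] crash(1) → N1(✗foll b0 [-])
[12] propose(0,'x') → ∅
[13] deliver 1→2 → ∅
[14] recover(1) → N1(foll b0 [-])
[15] deliver 1→0 → ∅
[16] timeout(2) → N2(cand b10 [-])

4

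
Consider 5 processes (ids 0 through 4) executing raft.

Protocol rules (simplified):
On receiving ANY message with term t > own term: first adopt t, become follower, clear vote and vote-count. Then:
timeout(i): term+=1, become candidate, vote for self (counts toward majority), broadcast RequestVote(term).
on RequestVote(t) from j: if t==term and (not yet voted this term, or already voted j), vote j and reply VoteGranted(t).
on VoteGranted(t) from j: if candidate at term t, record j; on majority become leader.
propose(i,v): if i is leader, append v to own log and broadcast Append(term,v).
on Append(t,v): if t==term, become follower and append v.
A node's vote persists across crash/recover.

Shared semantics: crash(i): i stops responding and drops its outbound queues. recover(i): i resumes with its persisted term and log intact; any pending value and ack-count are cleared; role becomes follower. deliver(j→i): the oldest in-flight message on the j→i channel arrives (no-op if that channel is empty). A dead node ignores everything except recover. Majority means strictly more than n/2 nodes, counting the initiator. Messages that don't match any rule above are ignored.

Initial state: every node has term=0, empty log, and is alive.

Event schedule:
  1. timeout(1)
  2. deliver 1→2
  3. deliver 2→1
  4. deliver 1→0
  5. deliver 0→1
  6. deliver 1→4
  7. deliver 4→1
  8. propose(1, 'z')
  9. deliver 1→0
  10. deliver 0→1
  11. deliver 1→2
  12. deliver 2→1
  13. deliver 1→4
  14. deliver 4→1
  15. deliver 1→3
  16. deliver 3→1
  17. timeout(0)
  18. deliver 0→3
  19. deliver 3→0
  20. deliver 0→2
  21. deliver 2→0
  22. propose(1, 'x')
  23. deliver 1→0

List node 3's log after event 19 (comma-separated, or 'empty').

[1] timeout(1) → N1(cand t1 [-])
[2] deliver 1→2 → N2(foll t1 [-])
[3] deliver 2→1 → ∅
[4] deliver 1→0 → N0(foll t1 [-])
[5] deliver 0→1 → N1(lead t1 [-])
[6] deliver 1→4 → N4(foll t1 [-])
[7] deliver 4→1 → ∅
[8] propose(1,'z') → N1(lead t1 [z])
[9] deliver 1→0 → N0(foll t1 [z])
[10] deliver 0→1 → ∅
[11] deliver 1→2 → N2(foll t1 [z])
[12] deliver 2→1 → ∅
[13] deliver 1→4 → N4(foll t1 [z])
[14] deliver 4→1 → ∅
[15] deliver 1→3 → N3(foll t1 [-])
[16] deliver 3→1 → ∅
[17] timeout(0) → N0(cand t2 [z])
[18] deliver 0→3 → N3(foll t2 [-])
[19] deliver 3→0 → ∅

empty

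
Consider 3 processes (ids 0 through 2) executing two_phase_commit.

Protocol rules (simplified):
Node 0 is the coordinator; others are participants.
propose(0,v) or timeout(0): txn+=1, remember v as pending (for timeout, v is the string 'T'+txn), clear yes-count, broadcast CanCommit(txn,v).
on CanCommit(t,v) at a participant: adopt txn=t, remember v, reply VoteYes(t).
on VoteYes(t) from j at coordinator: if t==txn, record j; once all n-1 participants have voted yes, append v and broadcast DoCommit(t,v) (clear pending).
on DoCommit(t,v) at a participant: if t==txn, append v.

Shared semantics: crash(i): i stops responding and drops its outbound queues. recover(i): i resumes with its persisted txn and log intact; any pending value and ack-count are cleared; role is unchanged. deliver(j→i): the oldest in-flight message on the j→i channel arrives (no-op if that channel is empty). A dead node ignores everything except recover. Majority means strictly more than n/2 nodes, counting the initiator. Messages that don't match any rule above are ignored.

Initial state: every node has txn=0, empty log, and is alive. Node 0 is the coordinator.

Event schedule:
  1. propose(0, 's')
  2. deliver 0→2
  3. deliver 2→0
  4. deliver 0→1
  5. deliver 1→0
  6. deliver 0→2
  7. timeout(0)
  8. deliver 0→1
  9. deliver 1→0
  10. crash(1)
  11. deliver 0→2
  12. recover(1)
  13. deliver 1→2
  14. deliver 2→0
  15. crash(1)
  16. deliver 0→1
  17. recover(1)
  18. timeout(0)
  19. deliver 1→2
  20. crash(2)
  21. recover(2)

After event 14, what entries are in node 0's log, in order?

s

after 1 — propose(0,'s'): n0:coor/t1/[-]
after 2 — deliver 0→2: n2:part/t1/[-]
after 3 — deliver 2→0: ·
after 4 — deliver 0→1: n1:part/t1/[-]
after 5 — deliver 1→0: n0:coor/t1/[s]
after 6 — deliver 0→2: n2:part/t1/[s]
after 7 — timeout(0): n0:coor/t2/[s]
after 8 — deliver 0→1: n1:part/t1/[s]
after 9 — deliver 1→0: ·
after 10 — crash(1): n1:✗part/t1/[s]
after 11 — deliver 0→2: n2:part/t2/[s]
after 12 — recover(1): n1:part/t1/[s]
after 13 — deliver 1→2: ·
after 14 — deliver 2→0: ·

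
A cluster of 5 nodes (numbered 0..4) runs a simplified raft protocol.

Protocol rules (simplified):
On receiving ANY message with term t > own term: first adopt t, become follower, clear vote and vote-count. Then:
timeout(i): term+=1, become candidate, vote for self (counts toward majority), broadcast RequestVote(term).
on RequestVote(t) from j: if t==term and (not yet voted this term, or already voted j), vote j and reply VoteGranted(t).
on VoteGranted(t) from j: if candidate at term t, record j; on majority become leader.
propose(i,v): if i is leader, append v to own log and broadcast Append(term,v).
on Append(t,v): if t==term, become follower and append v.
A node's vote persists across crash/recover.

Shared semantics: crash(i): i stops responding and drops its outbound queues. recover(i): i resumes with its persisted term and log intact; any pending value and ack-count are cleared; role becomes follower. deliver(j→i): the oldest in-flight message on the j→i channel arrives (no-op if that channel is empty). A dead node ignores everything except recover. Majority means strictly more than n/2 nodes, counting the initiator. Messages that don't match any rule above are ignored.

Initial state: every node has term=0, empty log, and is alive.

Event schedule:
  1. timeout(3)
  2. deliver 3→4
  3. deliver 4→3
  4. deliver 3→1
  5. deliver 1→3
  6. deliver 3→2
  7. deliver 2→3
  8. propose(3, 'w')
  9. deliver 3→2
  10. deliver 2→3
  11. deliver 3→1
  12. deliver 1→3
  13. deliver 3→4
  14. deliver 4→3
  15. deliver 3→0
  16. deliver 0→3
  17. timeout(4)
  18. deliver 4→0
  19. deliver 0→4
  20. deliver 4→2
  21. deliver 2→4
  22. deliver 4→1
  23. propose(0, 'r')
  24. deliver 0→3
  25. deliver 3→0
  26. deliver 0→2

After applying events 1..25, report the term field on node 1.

2

step 1 timeout(3): 3={cand,t=1,log=-}
step 2 deliver 3→4: 4={foll,t=1,log=-}
step 3 deliver 4→3: —
step 4 deliver 3→1: 1={foll,t=1,log=-}
step 5 deliver 1→3: 3={lead,t=1,log=-}
step 6 deliver 3→2: 2={foll,t=1,log=-}
step 7 deliver 2→3: —
step 8 propose(3,'w'): 3={lead,t=1,log=w}
step 9 deliver 3→2: 2={foll,t=1,log=w}
step 10 deliver 2→3: —
step 11 deliver 3→1: 1={foll,t=1,log=w}
step 12 deliver 1→3: —
step 13 deliver 3→4: 4={foll,t=1,log=w}
step 14 deliver 4→3: —
step 15 deliver 3→0: 0={foll,t=1,log=-}
step 16 deliver 0→3: —
step 17 timeout(4): 4={cand,t=2,log=w}
step 18 deliver 4→0: 0={foll,t=2,log=-}
step 19 deliver 0→4: —
step 20 deliver 4→2: 2={foll,t=2,log=w}
step 21 deliver 2→4: 4={lead,t=2,log=w}
step 22 deliver 4→1: 1={foll,t=2,log=w}
step 23 propose(0,'r'): —
step 24 deliver 0→3: —
step 25 deliver 3→0: —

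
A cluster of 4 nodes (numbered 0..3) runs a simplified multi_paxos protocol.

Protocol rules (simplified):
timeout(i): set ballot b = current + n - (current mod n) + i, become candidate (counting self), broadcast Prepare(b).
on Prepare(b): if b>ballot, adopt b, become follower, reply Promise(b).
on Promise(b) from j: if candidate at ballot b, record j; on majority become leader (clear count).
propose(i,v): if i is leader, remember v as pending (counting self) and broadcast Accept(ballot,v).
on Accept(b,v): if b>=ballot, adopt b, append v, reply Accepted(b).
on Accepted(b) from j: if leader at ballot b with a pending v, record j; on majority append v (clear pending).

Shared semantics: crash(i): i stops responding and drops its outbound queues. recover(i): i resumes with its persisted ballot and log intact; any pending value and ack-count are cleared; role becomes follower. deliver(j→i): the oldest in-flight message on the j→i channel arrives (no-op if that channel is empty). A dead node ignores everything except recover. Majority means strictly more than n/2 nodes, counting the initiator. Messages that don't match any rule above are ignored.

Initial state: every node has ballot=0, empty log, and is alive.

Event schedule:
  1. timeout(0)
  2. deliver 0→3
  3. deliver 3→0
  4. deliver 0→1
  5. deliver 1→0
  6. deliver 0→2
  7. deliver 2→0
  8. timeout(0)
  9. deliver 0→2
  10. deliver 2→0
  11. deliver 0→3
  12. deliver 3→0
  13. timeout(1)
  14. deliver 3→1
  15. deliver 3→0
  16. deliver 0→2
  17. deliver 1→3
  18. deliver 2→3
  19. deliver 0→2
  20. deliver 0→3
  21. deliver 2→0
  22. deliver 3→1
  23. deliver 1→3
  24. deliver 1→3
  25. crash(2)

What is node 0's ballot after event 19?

8

e1 timeout(0): 0[cand,b=4,-]
e2 deliver 0→3: 3[foll,b=4,-]
e3 deliver 3→0: ·
e4 deliver 0→1: 1[foll,b=4,-]
e5 deliver 1→0: 0[lead,b=4,-]
e6 deliver 0→2: 2[foll,b=4,-]
e7 deliver 2→0: ·
e8 timeout(0): 0[cand,b=8,-]
e9 deliver 0→2: 2[foll,b=8,-]
e10 deliver 2→0: ·
e11 deliver 0→3: 3[foll,b=8,-]
e12 deliver 3→0: 0[lead,b=8,-]
e13 timeout(1): 1[cand,b=9,-]
e14 deliver 3→1: ·
e15 deliver 3→0: ·
e16 deliver 0→2: ·
e17 deliver 1→3: 3[foll,b=9,-]
e18 deliver 2→3: ·
e19 deliver 0→2: ·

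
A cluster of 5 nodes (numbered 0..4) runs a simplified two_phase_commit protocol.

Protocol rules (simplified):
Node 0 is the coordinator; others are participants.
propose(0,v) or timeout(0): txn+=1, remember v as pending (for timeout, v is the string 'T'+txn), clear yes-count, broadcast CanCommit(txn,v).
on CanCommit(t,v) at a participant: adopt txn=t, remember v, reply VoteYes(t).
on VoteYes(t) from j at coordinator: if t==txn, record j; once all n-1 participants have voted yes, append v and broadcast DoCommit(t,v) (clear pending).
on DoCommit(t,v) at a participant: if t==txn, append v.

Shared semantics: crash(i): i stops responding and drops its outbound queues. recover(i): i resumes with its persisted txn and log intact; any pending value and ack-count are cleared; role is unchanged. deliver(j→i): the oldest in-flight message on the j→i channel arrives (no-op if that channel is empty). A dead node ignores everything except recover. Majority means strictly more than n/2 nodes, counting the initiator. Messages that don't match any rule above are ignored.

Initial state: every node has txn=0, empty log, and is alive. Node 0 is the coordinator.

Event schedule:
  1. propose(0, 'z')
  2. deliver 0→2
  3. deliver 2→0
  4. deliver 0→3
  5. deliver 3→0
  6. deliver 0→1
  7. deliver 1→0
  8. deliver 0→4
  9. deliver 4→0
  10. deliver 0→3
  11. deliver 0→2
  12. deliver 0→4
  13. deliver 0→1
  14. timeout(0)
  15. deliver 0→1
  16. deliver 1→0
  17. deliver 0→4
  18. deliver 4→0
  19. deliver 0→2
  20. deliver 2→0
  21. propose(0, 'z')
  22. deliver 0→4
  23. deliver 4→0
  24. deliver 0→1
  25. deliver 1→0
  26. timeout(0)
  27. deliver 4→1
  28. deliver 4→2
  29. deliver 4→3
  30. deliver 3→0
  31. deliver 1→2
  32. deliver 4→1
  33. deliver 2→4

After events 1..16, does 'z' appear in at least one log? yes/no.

1. propose(0,'z'):  <0:coor t1 ->
2. deliver 0→2:  <2:part t1 ->
3. deliver 2→0:  nop
4. deliver 0→3:  <3:part t1 ->
5. deliver 3→0:  nop
6. deliver 0→1:  <1:part t1 ->
7. deliver 1→0:  nop
8. deliver 0→4:  <4:part t1 ->
9. deliver 4→0:  <0:coor t1 z>
10. deliver 0→3:  <3:part t1 z>
11. deliver 0→2:  <2:part t1 z>
12. deliver 0→4:  <4:part t1 z>
13. deliver 0→1:  <1:part t1 z>
14. timeout(0):  <0:coor t2 z>
15. deliver 0→1:  <1:part t2 z>
16. deliver 1→0:  nop

yes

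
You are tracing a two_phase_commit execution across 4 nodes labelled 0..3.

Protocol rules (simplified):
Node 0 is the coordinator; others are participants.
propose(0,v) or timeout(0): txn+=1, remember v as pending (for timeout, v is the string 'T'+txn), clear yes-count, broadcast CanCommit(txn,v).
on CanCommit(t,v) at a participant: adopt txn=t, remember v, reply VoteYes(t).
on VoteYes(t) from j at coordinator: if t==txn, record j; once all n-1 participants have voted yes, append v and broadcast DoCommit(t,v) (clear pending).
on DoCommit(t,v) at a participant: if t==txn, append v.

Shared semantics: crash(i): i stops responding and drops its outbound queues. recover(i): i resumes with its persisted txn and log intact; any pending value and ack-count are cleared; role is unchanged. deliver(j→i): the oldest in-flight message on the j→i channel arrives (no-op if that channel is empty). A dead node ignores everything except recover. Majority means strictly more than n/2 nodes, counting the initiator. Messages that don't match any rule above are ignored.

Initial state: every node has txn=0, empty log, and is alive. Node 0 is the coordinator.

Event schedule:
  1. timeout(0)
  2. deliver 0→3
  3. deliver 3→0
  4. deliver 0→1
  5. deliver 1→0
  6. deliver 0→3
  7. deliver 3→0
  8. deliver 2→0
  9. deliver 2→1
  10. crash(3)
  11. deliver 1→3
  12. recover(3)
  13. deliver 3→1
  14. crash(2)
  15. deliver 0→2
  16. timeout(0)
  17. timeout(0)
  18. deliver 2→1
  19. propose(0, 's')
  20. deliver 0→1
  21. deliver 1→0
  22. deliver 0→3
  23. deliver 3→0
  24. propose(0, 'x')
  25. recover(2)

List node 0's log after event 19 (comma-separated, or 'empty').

[1] timeout(0) → N0(coor t1 [-])
[2] deliver 0→3 → N3(part t1 [-])
[3] deliver 3→0 → ∅
[4] deliver 0→1 → N1(part t1 [-])
[5] deliver 1→0 → ∅
[6] deliver 0→3 → ∅
[7] deliver 3→0 → ∅
[8] deliver 2→0 → ∅
[9] deliver 2→1 → ∅
[10] crash(3) → N3(✗part t1 [-])
[11] deliver 1→3 → ∅
[12] recover(3) → N3(part t1 [-])
[13] deliver 3→1 → ∅
[14] crash(2) → N2(✗part t0 [-])
[15] deliver 0→2 → ∅
[16] timeout(0) → N0(coor t2 [-])
[17] timeout(0) → N0(coor t3 [-])
[18] deliver 2→1 → ∅
[19] propose(0,'s') → N0(coor t4 [-])

empty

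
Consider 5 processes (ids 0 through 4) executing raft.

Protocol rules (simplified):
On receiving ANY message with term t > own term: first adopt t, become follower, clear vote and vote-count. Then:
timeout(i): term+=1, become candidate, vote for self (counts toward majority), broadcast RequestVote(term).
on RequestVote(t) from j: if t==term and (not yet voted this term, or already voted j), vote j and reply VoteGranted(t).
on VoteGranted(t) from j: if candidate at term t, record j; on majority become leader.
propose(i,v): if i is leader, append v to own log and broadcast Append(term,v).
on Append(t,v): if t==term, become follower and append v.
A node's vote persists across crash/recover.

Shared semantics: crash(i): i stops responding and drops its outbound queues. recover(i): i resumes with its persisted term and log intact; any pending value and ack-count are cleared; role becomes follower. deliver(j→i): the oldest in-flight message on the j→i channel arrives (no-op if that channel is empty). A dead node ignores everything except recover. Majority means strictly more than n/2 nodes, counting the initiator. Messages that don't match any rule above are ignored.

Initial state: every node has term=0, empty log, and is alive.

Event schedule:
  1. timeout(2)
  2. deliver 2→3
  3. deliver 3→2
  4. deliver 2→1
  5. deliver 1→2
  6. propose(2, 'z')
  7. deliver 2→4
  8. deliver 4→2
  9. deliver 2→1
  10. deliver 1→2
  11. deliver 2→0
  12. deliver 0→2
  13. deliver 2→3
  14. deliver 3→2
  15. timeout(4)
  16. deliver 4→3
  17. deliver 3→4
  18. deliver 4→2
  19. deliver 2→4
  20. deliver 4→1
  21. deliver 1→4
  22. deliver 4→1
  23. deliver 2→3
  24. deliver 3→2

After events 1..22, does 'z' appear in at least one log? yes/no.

after 1 — timeout(2): n2:cand/t1/[-]
after 2 — deliver 2→3: n3:foll/t1/[-]
after 3 — deliver 3→2: ·
after 4 — deliver 2→1: n1:foll/t1/[-]
after 5 — deliver 1→2: n2:lead/t1/[-]
after 6 — propose(2,'z'): n2:lead/t1/[z]
after 7 — deliver 2→4: n4:foll/t1/[-]
after 8 — deliver 4→2: ·
after 9 — deliver 2→1: n1:foll/t1/[z]
after 10 — deliver 1→2: ·
after 11 — deliver 2→0: n0:foll/t1/[-]
after 12 — deliver 0→2: ·
after 13 — deliver 2→3: n3:foll/t1/[z]
after 14 — deliver 3→2: ·
after 15 — timeout(4): n4:cand/t2/[-]
after 16 — deliver 4→3: n3:foll/t2/[z]
after 17 — deliver 3→4: ·
after 18 — deliver 4→2: n2:foll/t2/[z]
after 19 — deliver 2→4: ·
after 20 — deliver 4→1: n1:foll/t2/[z]
after 21 — deliver 1→4: n4:lead/t2/[-]
after 22 — deliver 4→1: ·

yes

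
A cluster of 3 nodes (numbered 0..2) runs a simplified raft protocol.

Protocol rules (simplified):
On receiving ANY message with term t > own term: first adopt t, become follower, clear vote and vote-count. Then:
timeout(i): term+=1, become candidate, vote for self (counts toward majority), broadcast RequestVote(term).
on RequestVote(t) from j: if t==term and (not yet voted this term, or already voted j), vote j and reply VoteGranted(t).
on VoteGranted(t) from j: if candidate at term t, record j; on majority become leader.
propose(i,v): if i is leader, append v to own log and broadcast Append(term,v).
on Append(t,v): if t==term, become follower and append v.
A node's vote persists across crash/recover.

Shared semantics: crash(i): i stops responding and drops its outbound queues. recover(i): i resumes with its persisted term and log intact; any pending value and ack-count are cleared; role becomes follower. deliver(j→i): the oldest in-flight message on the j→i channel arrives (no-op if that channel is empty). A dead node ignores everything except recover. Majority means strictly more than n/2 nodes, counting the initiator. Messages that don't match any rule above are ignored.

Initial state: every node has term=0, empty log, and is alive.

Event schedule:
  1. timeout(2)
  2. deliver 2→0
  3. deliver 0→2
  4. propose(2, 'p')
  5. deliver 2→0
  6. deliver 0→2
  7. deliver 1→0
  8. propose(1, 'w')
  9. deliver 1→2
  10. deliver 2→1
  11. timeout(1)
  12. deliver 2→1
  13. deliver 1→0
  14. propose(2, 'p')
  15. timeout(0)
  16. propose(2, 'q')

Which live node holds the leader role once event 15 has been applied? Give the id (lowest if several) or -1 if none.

e1 timeout(2): 2[cand,t=1,-]
e2 deliver 2→0: 0[foll,t=1,-]
e3 deliver 0→2: 2[lead,t=1,-]
e4 propose(2,'p'): 2[lead,t=1,p]
e5 deliver 2→0: 0[foll,t=1,p]
e6 deliver 0→2: ·
e7 deliver 1→0: ·
e8 propose(1,'w'): ·
e9 deliver 1→2: ·
e10 deliver 2→1: 1[foll,t=1,-]
e11 timeout(1): 1[cand,t=2,-]
e12 deliver 2→1: ·
e13 deliver 1→0: 0[foll,t=2,p]
e14 propose(2,'p'): 2[lead,t=1,p,p]
e15 timeout(0): 0[cand,t=3,p]

2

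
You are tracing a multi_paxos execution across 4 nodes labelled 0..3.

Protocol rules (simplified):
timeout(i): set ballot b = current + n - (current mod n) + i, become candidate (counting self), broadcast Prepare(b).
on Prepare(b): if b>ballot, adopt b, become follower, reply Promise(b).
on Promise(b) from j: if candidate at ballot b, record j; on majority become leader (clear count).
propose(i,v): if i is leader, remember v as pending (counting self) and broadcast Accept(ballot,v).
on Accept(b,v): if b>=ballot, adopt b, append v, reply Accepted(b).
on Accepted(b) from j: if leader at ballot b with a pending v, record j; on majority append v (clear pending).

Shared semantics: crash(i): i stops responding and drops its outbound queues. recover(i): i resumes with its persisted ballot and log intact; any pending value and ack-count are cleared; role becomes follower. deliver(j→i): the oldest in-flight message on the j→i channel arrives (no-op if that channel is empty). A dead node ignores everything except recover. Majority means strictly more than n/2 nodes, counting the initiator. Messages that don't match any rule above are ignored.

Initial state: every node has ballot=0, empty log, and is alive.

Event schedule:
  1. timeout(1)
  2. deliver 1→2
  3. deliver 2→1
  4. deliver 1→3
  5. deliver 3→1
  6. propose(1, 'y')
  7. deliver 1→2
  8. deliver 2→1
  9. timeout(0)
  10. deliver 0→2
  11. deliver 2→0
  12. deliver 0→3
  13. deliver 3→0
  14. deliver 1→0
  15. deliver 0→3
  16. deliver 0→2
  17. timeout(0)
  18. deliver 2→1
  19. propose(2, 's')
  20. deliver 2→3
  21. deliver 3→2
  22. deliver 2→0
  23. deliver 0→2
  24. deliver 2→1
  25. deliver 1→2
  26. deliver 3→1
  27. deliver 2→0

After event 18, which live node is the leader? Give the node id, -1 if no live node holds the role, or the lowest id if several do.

step 1 timeout(1): 1={cand,b=5,log=-}
step 2 deliver 1→2: 2={foll,b=5,log=-}
step 3 deliver 2→1: —
step 4 deliver 1→3: 3={foll,b=5,log=-}
step 5 deliver 3→1: 1={lead,b=5,log=-}
step 6 propose(1,'y'): —
step 7 deliver 1→2: 2={foll,b=5,log=y}
step 8 deliver 2→1: —
step 9 timeout(0): 0={cand,b=4,log=-}
step 10 deliver 0→2: —
step 11 deliver 2→0: —
step 12 deliver 0→3: —
step 13 deliver 3→0: —
step 14 deliver 1→0: 0={foll,b=5,log=-}
step 15 deliver 0→3: —
step 16 deliver 0→2: —
step 17 timeout(0): 0={cand,b=8,log=-}
step 18 deliver 2→1: —

1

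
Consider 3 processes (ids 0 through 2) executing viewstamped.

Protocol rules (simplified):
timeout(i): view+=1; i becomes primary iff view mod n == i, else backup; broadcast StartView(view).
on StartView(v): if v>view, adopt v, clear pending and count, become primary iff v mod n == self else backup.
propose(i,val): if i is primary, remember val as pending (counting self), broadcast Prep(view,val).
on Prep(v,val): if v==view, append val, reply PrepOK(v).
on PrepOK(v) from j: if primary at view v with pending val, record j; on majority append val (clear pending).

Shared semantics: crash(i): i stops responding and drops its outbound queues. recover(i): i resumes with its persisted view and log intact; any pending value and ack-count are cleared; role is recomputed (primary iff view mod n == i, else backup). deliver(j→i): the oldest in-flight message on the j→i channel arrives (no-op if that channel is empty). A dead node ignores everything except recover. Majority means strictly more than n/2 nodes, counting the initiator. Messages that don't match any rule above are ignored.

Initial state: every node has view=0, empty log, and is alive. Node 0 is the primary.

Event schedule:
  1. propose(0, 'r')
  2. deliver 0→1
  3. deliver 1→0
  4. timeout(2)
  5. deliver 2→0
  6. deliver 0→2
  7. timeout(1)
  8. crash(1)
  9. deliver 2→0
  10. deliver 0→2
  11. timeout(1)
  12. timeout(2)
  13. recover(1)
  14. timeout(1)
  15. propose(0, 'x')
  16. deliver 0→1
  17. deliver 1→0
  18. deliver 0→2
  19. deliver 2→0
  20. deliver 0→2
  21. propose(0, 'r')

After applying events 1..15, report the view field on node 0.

1

step 1 propose(0,'r'): —
step 2 deliver 0→1: 1={back,v=0,log=r}
step 3 deliver 1→0: 0={prim,v=0,log=r}
step 4 timeout(2): 2={back,v=1,log=-}
step 5 deliver 2→0: 0={back,v=1,log=r}
step 6 deliver 0→2: —
step 7 timeout(1): 1={prim,v=1,log=r}
step 8 crash(1): 1={✗prim,v=1,log=r}
step 9 deliver 2→0: —
step 10 deliver 0→2: —
step 11 timeout(1): —
step 12 timeout(2): 2={prim,v=2,log=-}
step 13 recover(1): 1={prim,v=1,log=r}
step 14 timeout(1): 1={back,v=2,log=r}
step 15 propose(0,'x'): —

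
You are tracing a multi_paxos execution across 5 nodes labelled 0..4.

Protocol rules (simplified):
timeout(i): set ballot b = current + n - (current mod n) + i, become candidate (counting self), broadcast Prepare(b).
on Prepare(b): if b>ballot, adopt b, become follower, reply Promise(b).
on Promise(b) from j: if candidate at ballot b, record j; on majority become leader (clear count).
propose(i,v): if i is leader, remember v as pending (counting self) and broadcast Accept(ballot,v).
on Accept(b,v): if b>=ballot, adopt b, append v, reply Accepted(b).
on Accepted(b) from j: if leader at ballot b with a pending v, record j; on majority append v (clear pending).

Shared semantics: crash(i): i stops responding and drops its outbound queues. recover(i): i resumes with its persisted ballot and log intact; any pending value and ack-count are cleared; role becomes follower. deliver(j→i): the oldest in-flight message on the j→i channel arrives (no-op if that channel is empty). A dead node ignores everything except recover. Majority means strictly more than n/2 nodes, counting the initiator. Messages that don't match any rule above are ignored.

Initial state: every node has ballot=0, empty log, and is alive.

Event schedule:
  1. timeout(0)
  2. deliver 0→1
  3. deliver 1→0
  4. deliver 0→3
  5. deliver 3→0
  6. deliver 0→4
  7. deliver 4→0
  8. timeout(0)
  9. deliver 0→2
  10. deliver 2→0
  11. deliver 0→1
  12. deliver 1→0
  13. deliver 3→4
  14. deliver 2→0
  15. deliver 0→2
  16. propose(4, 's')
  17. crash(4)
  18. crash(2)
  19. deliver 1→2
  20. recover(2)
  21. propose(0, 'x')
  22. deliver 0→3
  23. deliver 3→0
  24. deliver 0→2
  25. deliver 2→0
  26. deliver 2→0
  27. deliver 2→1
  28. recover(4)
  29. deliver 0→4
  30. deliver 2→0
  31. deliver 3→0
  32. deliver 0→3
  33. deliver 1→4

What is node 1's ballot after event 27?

after 1 — timeout(0): n0:cand/b5/[-]
after 2 — deliver 0→1: n1:foll/b5/[-]
after 3 — deliver 1→0: ·
after 4 — deliver 0→3: n3:foll/b5/[-]
after 5 — deliver 3→0: n0:lead/b5/[-]
after 6 — deliver 0→4: n4:foll/b5/[-]
after 7 — deliver 4→0: ·
after 8 — timeout(0): n0:cand/b10/[-]
after 9 — deliver 0→2: n2:foll/b5/[-]
after 10 — deliver 2→0: ·
after 11 — deliver 0→1: n1:foll/b10/[-]
after 12 — deliver 1→0: ·
after 13 — deliver 3→4: ·
after 14 — deliver 2→0: ·
after 15 — deliver 0→2: n2:foll/b10/[-]
after 16 — propose(4,'s'): ·
after 17 — crash(4): n4:✗foll/b5/[-]
after 18 — crash(2): n2:✗foll/b10/[-]
after 19 — deliver 1→2: ·
after 20 — recover(2): n2:foll/b10/[-]
after 21 — propose(0,'x'): ·
after 22 — deliver 0→3: n3:foll/b10/[-]
after 23 — deliver 3→0: n0:lead/b10/[-]
after 24 — deliver 0→2: ·
after 25 — deliver 2→0: ·
after 26 — deliver 2→0: ·
after 27 — deliver 2→1: ·

10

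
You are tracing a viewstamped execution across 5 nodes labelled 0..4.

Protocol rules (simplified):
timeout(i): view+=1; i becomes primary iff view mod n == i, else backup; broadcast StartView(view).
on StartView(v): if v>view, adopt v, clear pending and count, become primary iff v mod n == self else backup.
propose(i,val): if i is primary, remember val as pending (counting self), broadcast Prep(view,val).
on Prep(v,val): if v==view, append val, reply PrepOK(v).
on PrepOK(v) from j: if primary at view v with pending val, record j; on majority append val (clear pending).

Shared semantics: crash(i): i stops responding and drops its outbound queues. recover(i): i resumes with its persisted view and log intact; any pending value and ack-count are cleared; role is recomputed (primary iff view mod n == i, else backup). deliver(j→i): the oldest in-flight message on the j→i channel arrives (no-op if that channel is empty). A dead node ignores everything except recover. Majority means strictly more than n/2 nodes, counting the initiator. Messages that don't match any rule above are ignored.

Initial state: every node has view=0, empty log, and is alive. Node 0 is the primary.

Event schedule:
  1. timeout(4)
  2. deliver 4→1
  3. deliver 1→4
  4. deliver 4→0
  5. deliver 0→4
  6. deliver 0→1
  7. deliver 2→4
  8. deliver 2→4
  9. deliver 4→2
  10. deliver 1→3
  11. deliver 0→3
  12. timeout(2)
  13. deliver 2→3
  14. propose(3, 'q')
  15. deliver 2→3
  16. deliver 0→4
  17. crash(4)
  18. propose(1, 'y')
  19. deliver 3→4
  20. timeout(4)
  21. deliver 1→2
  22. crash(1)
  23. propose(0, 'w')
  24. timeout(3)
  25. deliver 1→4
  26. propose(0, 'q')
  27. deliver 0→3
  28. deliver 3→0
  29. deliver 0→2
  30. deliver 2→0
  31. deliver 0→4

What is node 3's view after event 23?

2

after 1 — timeout(4): n4:back/v1/[-]
after 2 — deliver 4→1: n1:prim/v1/[-]
after 3 — deliver 1→4: ·
after 4 — deliver 4→0: n0:back/v1/[-]
after 5 — deliver 0→4: ·
after 6 — deliver 0→1: ·
after 7 — deliver 2→4: ·
after 8 — deliver 2→4: ·
after 9 — deliver 4→2: n2:back/v1/[-]
after 10 — deliver 1→3: ·
after 11 — deliver 0→3: ·
after 12 — timeout(2): n2:prim/v2/[-]
after 13 — deliver 2→3: n3:back/v2/[-]
after 14 — propose(3,'q'): ·
after 15 — deliver 2→3: ·
after 16 — deliver 0→4: ·
after 17 — crash(4): n4:✗back/v1/[-]
after 18 — propose(1,'y'): ·
after 19 — deliver 3→4: ·
after 20 — timeout(4): ·
after 21 — deliver 1→2: ·
after 22 — crash(1): n1:✗prim/v1/[-]
after 23 — propose(0,'w'): ·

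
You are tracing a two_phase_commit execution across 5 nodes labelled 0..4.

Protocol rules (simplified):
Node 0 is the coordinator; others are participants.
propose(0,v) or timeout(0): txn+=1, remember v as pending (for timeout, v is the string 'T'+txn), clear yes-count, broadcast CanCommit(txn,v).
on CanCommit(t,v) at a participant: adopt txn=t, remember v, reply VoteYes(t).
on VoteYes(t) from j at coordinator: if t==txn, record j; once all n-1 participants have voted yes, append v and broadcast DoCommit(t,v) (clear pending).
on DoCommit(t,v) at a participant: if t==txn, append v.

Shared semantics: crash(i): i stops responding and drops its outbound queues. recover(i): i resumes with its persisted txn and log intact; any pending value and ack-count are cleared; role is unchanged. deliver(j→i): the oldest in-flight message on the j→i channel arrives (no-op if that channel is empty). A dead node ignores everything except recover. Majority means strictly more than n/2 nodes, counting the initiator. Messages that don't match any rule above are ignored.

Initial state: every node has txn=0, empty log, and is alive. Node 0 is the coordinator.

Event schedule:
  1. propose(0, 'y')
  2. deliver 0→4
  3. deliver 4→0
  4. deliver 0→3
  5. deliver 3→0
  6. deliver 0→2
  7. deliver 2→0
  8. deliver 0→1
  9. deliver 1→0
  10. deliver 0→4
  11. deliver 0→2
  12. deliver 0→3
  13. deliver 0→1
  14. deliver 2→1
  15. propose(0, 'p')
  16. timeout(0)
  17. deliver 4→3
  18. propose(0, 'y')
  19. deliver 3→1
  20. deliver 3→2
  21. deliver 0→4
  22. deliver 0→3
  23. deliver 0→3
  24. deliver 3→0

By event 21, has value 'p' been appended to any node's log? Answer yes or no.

1. propose(0,'y'):  <0:coor t1 ->
2. deliver 0→4:  <4:part t1 ->
3. deliver 4→0:  nop
4. deliver 0→3:  <3:part t1 ->
5. deliver 3→0:  nop
6. deliver 0→2:  <2:part t1 ->
7. deliver 2→0:  nop
8. deliver 0→1:  <1:part t1 ->
9. deliver 1→0:  <0:coor t1 y>
10. deliver 0→4:  <4:part t1 y>
11. deliver 0→2:  <2:part t1 y>
12. deliver 0→3:  <3:part t1 y>
13. deliver 0→1:  <1:part t1 y>
14. deliver 2→1:  nop
15. propose(0,'p'):  <0:coor t2 y>
16. timeout(0):  <0:coor t3 y>
17. deliver 4→3:  nop
18. propose(0,'y'):  <0:coor t4 y>
19. deliver 3→1:  nop
20. deliver 3→2:  nop
21. deliver 0→4:  <4:part t2 y>

no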